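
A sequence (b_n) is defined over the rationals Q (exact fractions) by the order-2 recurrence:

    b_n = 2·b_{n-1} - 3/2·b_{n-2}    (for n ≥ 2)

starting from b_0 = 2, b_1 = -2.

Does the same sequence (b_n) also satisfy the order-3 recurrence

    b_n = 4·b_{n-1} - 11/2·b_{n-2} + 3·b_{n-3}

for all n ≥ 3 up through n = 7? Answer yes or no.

Terms b_0..b_7: 2, -2, -7, -11, -23/2, -13/2, 17/4, 73/4
n=3: candidate gives -11, actual b_3 = -11 ✓
n=4: candidate gives -23/2, actual b_4 = -23/2 ✓
n=5: candidate gives -13/2, actual b_5 = -13/2 ✓
n=6: candidate gives 17/4, actual b_6 = 17/4 ✓
n=7: candidate gives 73/4, actual b_7 = 73/4 ✓

yes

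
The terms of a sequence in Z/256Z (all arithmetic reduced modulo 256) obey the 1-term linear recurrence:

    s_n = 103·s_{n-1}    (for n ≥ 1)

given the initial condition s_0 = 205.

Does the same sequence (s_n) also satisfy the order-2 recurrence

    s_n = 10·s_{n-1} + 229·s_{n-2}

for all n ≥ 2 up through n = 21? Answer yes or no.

no

Terms s_0..s_21: 205, 123, 125, 75, 45, 27, 221, 235, 141, 187, 61, 139, 237, 91, 157, 43, 77, 251, 253, 203, 173, 155
n=2: candidate gives 47, actual s_2 = 125 ✗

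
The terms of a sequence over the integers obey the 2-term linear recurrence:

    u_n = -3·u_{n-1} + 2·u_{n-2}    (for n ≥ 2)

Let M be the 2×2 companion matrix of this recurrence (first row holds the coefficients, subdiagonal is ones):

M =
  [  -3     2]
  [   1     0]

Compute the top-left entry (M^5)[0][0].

-495

(M^5)[0][0] is the top entry after applying M 5 times to the unit state (1, 0). Equivalently it is h_{6} for the auxiliary sequence (h_n) obeying the same recurrence with h_1 = 1 and h_i = 0 for 0 ≤ i < 1:
h_2 = -3·1 + 2·0 = -3
h_3 = -3·-3 + 2·1 = 11
h_4 = -3·11 + 2·-3 = -39
h_5 = -3·-39 + 2·11 = 139
h_6 = -3·139 + 2·-39 = -495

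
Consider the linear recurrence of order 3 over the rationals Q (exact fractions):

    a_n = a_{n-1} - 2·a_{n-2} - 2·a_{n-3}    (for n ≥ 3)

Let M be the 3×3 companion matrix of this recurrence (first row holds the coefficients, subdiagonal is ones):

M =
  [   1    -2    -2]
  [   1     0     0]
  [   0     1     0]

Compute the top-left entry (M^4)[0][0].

-5

(M^4)[0][0] is the top entry after applying M 4 times to the unit state (1, 0, 0). Equivalently it is h_{6} for the auxiliary sequence (h_n) obeying the same recurrence with h_2 = 1 and h_i = 0 for 0 ≤ i < 2:
h_3 = 1·1 + -2·0 + -2·0 = 1
h_4 = 1·1 + -2·1 + -2·0 = -1
h_5 = 1·-1 + -2·1 + -2·1 = -5
h_6 = 1·-5 + -2·-1 + -2·1 = -5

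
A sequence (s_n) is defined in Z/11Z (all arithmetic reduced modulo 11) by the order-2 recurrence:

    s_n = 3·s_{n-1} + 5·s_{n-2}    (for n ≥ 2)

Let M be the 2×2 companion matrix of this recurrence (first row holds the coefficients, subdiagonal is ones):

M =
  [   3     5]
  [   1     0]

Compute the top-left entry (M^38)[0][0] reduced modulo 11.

(M^38)[0][0] is the top entry after applying M 38 times to the unit state (1, 0). Equivalently it is h_{39} for the auxiliary sequence (h_n) obeying the same recurrence with h_1 = 1 and h_i = 0 for 0 ≤ i < 1:
h_2 = 3·1 + 5·0 = 3
h_3 = 3·3 + 5·1 = 3
h_4 = 3·3 + 5·3 = 2
h_5 = 3·2 + 5·3 = 10
h_6 = 3·10 + 5·2 = 7
h_7 = 3·7 + 5·10 = 5
h_8 = 3·5 + 5·7 = 6
h_9 = 3·6 + 5·5 = 10
h_10 = 3·10 + 5·6 = 5
h_11 = 3·5 + 5·10 = 10
h_12 = 3·10 + 5·5 = 0
h_13 = 3·0 + 5·10 = 6
h_14 = 3·6 + 5·0 = 7
h_15 = 3·7 + 5·6 = 7
h_16 = 3·7 + 5·7 = 1
h_17 = 3·1 + 5·7 = 5
h_18 = 3·5 + 5·1 = 9
h_19 = 3·9 + 5·5 = 8
h_20 = 3·8 + 5·9 = 3
h_21 = 3·3 + 5·8 = 5
h_22 = 3·5 + 5·3 = 8
h_23 = 3·8 + 5·5 = 5
h_24 = 3·5 + 5·8 = 0
h_25 = 3·0 + 5·5 = 3
h_26 = 3·3 + 5·0 = 9
h_27 = 3·9 + 5·3 = 9
h_28 = 3·9 + 5·9 = 6
h_29 = 3·6 + 5·9 = 8
h_30 = 3·8 + 5·6 = 10
h_31 = 3·10 + 5·8 = 4
h_32 = 3·4 + 5·10 = 7
h_33 = 3·7 + 5·4 = 8
h_34 = 3·8 + 5·7 = 4
h_35 = 3·4 + 5·8 = 8
h_36 = 3·8 + 5·4 = 0
h_37 = 3·0 + 5·8 = 7
h_38 = 3·7 + 5·0 = 10
h_39 = 3·10 + 5·7 = 10

10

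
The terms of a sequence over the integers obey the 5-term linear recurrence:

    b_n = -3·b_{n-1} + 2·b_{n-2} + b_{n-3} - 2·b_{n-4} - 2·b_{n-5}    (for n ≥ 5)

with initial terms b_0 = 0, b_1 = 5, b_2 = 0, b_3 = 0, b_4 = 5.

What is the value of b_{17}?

b_5 = -3·5 + 2·0 + 1·0 + -2·5 + -2·0 = -25
b_6 = -3·-25 + 2·5 + 1·0 + -2·0 + -2·5 = 75
b_7 = -3·75 + 2·-25 + 1·5 + -2·0 + -2·0 = -270
b_8 = -3·-270 + 2·75 + 1·-25 + -2·5 + -2·0 = 925
b_9 = -3·925 + 2·-270 + 1·75 + -2·-25 + -2·5 = -3200
b_10 = -3·-3200 + 2·925 + 1·-270 + -2·75 + -2·-25 = 11080
b_11 = -3·11080 + 2·-3200 + 1·925 + -2·-270 + -2·75 = -38325
b_12 = -3·-38325 + 2·11080 + 1·-3200 + -2·925 + -2·-270 = 132625
b_13 = -3·132625 + 2·-38325 + 1·11080 + -2·-3200 + -2·925 = -458895
b_14 = -3·-458895 + 2·132625 + 1·-38325 + -2·11080 + -2·-3200 = 1587850
b_15 = -3·1587850 + 2·-458895 + 1·132625 + -2·-38325 + -2·11080 = -5494225
b_16 = -3·-5494225 + 2·1587850 + 1·-458895 + -2·132625 + -2·-38325 = 19010880
b_17 = -3·19010880 + 2·-5494225 + 1·1587850 + -2·-458895 + -2·132625 = -65780700

-65780700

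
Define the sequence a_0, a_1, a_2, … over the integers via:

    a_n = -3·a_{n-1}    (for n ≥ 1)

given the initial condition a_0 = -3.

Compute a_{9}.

a_1 = -3·-3 = 9
a_2 = -3·9 = -27
a_3 = -3·-27 = 81
a_4 = -3·81 = -243
a_5 = -3·-243 = 729
a_6 = -3·729 = -2187
a_7 = -3·-2187 = 6561
a_8 = -3·6561 = -19683
a_9 = -3·-19683 = 59049

59049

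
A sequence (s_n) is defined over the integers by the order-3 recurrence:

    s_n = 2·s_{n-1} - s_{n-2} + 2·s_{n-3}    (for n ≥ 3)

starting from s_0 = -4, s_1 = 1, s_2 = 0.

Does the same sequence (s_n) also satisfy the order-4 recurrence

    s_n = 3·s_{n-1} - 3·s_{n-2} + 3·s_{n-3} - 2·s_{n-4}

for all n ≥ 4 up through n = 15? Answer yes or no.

Terms s_0..s_15: -4, 1, 0, -9, -16, -23, -48, -105, -208, -407, -816, -1641, -3280, -6551, -13104, -26217
n=4: candidate gives -16, actual s_4 = -16 ✓
n=5: candidate gives -23, actual s_5 = -23 ✓
n=6: candidate gives -48, actual s_6 = -48 ✓
n=7: candidate gives -105, actual s_7 = -105 ✓
n=8: candidate gives -208, actual s_8 = -208 ✓
n=9: candidate gives -407, actual s_9 = -407 ✓
n=10: candidate gives -816, actual s_10 = -816 ✓
n=11: candidate gives -1641, actual s_11 = -1641 ✓
n=12: candidate gives -3280, actual s_12 = -3280 ✓
n=13: candidate gives -6551, actual s_13 = -6551 ✓
n=14: candidate gives -13104, actual s_14 = -13104 ✓
n=15: candidate gives -26217, actual s_15 = -26217 ✓

yes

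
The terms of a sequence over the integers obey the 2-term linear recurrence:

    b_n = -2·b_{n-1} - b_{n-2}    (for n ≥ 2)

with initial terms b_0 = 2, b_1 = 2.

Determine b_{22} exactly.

b_2 = -2·2 + -1·2 = -6
b_3 = -2·-6 + -1·2 = 10
b_4 = -2·10 + -1·-6 = -14
b_5 = -2·-14 + -1·10 = 18
b_6 = -2·18 + -1·-14 = -22
b_7 = -2·-22 + -1·18 = 26
b_8 = -2·26 + -1·-22 = -30
b_9 = -2·-30 + -1·26 = 34
b_10 = -2·34 + -1·-30 = -38
b_11 = -2·-38 + -1·34 = 42
b_12 = -2·42 + -1·-38 = -46
b_13 = -2·-46 + -1·42 = 50
b_14 = -2·50 + -1·-46 = -54
b_15 = -2·-54 + -1·50 = 58
b_16 = -2·58 + -1·-54 = -62
b_17 = -2·-62 + -1·58 = 66
b_18 = -2·66 + -1·-62 = -70
b_19 = -2·-70 + -1·66 = 74
b_20 = -2·74 + -1·-70 = -78
b_21 = -2·-78 + -1·74 = 82
b_22 = -2·82 + -1·-78 = -86

-86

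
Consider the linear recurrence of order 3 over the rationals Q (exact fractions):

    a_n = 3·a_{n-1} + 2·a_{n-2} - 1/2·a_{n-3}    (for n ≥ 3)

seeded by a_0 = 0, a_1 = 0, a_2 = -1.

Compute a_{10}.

-21037

a_3 = 3·-1 + 2·0 + -1/2·0 = -3
a_4 = 3·-3 + 2·-1 + -1/2·0 = -11
a_5 = 3·-11 + 2·-3 + -1/2·-1 = -77/2
a_6 = 3·-77/2 + 2·-11 + -1/2·-3 = -136
a_7 = 3·-136 + 2·-77/2 + -1/2·-11 = -959/2
a_8 = 3·-959/2 + 2·-136 + -1/2·-77/2 = -6765/4
a_9 = 3·-6765/4 + 2·-959/2 + -1/2·-136 = -23859/4
a_10 = 3·-23859/4 + 2·-6765/4 + -1/2·-959/2 = -21037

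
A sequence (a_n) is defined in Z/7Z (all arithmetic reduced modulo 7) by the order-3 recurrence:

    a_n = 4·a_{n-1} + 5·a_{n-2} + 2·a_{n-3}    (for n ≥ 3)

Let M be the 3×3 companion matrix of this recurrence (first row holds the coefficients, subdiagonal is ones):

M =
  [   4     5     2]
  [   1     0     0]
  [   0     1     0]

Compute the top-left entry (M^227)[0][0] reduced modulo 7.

(M^227)[0][0] is the top entry after applying M 227 times to the unit state (1, 0, 0). Equivalently it is h_{229} for the auxiliary sequence (h_n) obeying the same recurrence with h_2 = 1 and h_i = 0 for 0 ≤ i < 2:
h_3 = 4·1 + 5·0 + 2·0 = 4
h_4 = 4·4 + 5·1 + 2·0 = 0
h_5 = 4·0 + 5·4 + 2·1 = 1
h_6 = 4·1 + 5·0 + 2·4 = 5
h_7 = 4·5 + 5·1 + 2·0 = 4
h_8 = 4·4 + 5·5 + 2·1 = 1
Continuing the recurrence:
  h_9 = 6;  h_10 = 2;  h_11 = 5;  h_12 = 0;  h_13 = 1;  h_14 = 0
  h_15 = 5;  h_16 = 1;  h_17 = 1;  h_18 = 5;  h_19 = 6;  h_20 = 2
  h_21 = 6;  h_22 = 4;  h_23 = 1;  h_24 = 1;  h_25 = 3;  h_26 = 5
  h_27 = 2;  h_28 = 4;  h_29 = 1;  h_30 = 0;  h_31 = 6;  h_32 = 5
  h_33 = 1;  h_34 = 6;  h_35 = 4;  h_36 = 6;  h_37 = 0;  h_38 = 3
  h_39 = 3;  h_40 = 6;  h_41 = 3;  h_42 = 6;  h_43 = 2;  h_44 = 2
  h_45 = 2;  h_46 = 1;  h_47 = 4;  h_48 = 4;  h_49 = 3;  h_50 = 5
  h_51 = 1;  h_52 = 0;  h_53 = 1;  h_54 = 6;  h_55 = 1;  h_56 = 1
  h_57 = 0;  h_58 = 0;  h_59 = 2;  h_60 = 1;  h_61 = 0;  h_62 = 2
  h_63 = 3;  h_64 = 1;  h_65 = 2;  h_66 = 5;  h_67 = 4;  h_68 = 3
  h_69 = 0;  h_70 = 2;  h_71 = 0;  h_72 = 3;  h_73 = 2;  h_74 = 2
  h_75 = 3;  h_76 = 5;  h_77 = 4;  h_78 = 5;  h_79 = 1;  h_80 = 2
  h_81 = 2;  h_82 = 6;  h_83 = 3;  h_84 = 4;  h_85 = 1;  h_86 = 2
  h_87 = 0;  h_88 = 5;  h_89 = 3;  h_90 = 2;  h_91 = 5;  h_92 = 1
  h_93 = 5;  h_94 = 0;  h_95 = 6;  h_96 = 6;  h_97 = 5;  h_98 = 6
  h_99 = 5;  h_100 = 4;  h_101 = 4;  h_102 = 4;  h_103 = 2;  h_104 = 1
  h_105 = 1;  h_106 = 6;  h_107 = 3;  h_108 = 2;  h_109 = 0;  h_110 = 2
  h_111 = 5;  h_112 = 2;  h_113 = 2;  h_114 = 0;  h_115 = 0;  h_116 = 4
  h_117 = 2;  h_118 = 0;  h_119 = 4;  h_120 = 6;  h_121 = 2;  h_122 = 4
  h_123 = 3;  h_124 = 1;  h_125 = 6;  h_126 = 0;  h_127 = 4;  h_128 = 0
  h_129 = 6;  h_130 = 4;  h_131 = 4;  h_132 = 6;  h_133 = 3;  h_134 = 1
  h_135 = 3;  h_136 = 2;  h_137 = 4;  h_138 = 4;  h_139 = 5;  h_140 = 6
  h_141 = 1;  h_142 = 2;  h_143 = 4;  h_144 = 0;  h_145 = 3;  h_146 = 6
  h_147 = 4;  h_148 = 3;  h_149 = 2;  h_150 = 3;  h_151 = 0;  h_152 = 5
  h_153 = 5;  h_154 = 3;  h_155 = 5;  h_156 = 3;  h_157 = 1;  h_158 = 1
  h_159 = 1;  h_160 = 4;  h_161 = 2;  h_162 = 2;  h_163 = 5;  h_164 = 6
  h_165 = 4;  h_166 = 0;  h_167 = 4;  h_168 = 3;  h_169 = 4;  h_170 = 4
  h_171 = 0;  h_172 = 0;  h_173 = 1;  h_174 = 4;  h_175 = 0;  h_176 = 1
  h_177 = 5;  h_178 = 4;  h_179 = 1;  h_180 = 6;  h_181 = 2;  h_182 = 5
  h_183 = 0;  h_184 = 1;  h_185 = 0;  h_186 = 5;  h_187 = 1;  h_188 = 1
  h_189 = 5;  h_190 = 6;  h_191 = 2;  h_192 = 6;  h_193 = 4;  h_194 = 1
  h_195 = 1;  h_196 = 3;  h_197 = 5;  h_198 = 2;  h_199 = 4;  h_200 = 1
  h_201 = 0;  h_202 = 6;  h_203 = 5;  h_204 = 1;  h_205 = 6;  h_206 = 4
  h_207 = 6;  h_208 = 0;  h_209 = 3;  h_210 = 3;  h_211 = 6;  h_212 = 3
  h_213 = 6;  h_214 = 2;  h_215 = 2;  h_216 = 2;  h_217 = 1;  h_218 = 4
  h_219 = 4;  h_220 = 3;  h_221 = 5;  h_222 = 1;  h_223 = 0;  h_224 = 1
  h_225 = 6;  h_226 = 1;  h_227 = 1
h_228 = 4·1 + 5·1 + 2·6 = 0
h_229 = 4·0 + 5·1 + 2·1 = 0

0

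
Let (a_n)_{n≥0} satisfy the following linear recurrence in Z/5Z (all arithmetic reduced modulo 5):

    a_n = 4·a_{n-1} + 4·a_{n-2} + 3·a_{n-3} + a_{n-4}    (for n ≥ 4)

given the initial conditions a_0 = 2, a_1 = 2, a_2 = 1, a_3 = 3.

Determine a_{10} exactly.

2

a_4 = 4·3 + 4·1 + 3·2 + 1·2 = 4
a_5 = 4·4 + 4·3 + 3·1 + 1·2 = 3
a_6 = 4·3 + 4·4 + 3·3 + 1·1 = 3
a_7 = 4·3 + 4·3 + 3·4 + 1·3 = 4
a_8 = 4·4 + 4·3 + 3·3 + 1·4 = 1
a_9 = 4·1 + 4·4 + 3·3 + 1·3 = 2
a_10 = 4·2 + 4·1 + 3·4 + 1·3 = 2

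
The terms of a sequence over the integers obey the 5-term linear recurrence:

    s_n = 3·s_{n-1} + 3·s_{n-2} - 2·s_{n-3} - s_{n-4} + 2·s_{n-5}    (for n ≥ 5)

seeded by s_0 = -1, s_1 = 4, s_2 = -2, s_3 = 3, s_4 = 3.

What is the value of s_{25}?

3070226436005

s_5 = 3·3 + 3·3 + -2·-2 + -1·4 + 2·-1 = 16
s_6 = 3·16 + 3·3 + -2·3 + -1·-2 + 2·4 = 61
s_7 = 3·61 + 3·16 + -2·3 + -1·3 + 2·-2 = 218
s_8 = 3·218 + 3·61 + -2·16 + -1·3 + 2·3 = 808
s_9 = 3·808 + 3·218 + -2·61 + -1·16 + 2·3 = 2946
s_10 = 3·2946 + 3·808 + -2·218 + -1·61 + 2·16 = 10797
s_11 = 3·10797 + 3·2946 + -2·808 + -1·218 + 2·61 = 39517
s_12 = 3·39517 + 3·10797 + -2·2946 + -1·808 + 2·218 = 144678
s_13 = 3·144678 + 3·39517 + -2·10797 + -1·2946 + 2·808 = 529661
s_14 = 3·529661 + 3·144678 + -2·39517 + -1·10797 + 2·2946 = 1939078
s_15 = 3·1939078 + 3·529661 + -2·144678 + -1·39517 + 2·10797 = 7098938
s_16 = 3·7098938 + 3·1939078 + -2·529661 + -1·144678 + 2·39517 = 25989082
s_17 = 3·25989082 + 3·7098938 + -2·1939078 + -1·529661 + 2·144678 = 95145599
s_18 = 3·95145599 + 3·25989082 + -2·7098938 + -1·1939078 + 2·529661 = 348326411
s_19 = 3·348326411 + 3·95145599 + -2·25989082 + -1·7098938 + 2·1939078 = 1275217084
s_20 = 3·1275217084 + 3·348326411 + -2·95145599 + -1·25989082 + 2·7098938 = 4668548081
s_21 = 3·4668548081 + 3·1275217084 + -2·348326411 + -1·95145599 + 2·25989082 = 17091475238
s_22 = 3·17091475238 + 3·4668548081 + -2·1275217084 + -1·348326411 + 2·95145599 = 62571600576
s_23 = 3·62571600576 + 3·17091475238 + -2·4668548081 + -1·1275217084 + 2·348326411 = 229073567018
s_24 = 3·229073567018 + 3·62571600576 + -2·17091475238 + -1·4668548081 + 2·1275217084 = 838634438393
s_25 = 3·838634438393 + 3·229073567018 + -2·62571600576 + -1·17091475238 + 2·4668548081 = 3070226436005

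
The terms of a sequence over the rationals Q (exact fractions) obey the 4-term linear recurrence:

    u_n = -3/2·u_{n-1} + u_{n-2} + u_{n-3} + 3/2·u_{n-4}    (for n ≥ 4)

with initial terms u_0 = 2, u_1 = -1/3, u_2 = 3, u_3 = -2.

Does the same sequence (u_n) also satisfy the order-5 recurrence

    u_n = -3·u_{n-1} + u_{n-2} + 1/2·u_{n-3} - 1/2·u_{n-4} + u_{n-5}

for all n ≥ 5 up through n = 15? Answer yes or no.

Terms u_0..u_15: 2, -1/3, 3, -2, 26/3, -25/2, 359/12, -1241/24, 5183/48, -19441/96, 77743/192, -99771/128, 1177775/768, -4575217/1536, 17908079/3072, -23262139/2048
n=5: candidate gives -73/3, actual u_5 = -25/2 ✗

no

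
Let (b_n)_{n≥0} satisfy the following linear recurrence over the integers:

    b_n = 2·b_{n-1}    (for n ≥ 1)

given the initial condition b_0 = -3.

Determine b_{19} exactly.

b_1 = 2·-3 = -6
b_2 = 2·-6 = -12
b_3 = 2·-12 = -24
b_4 = 2·-24 = -48
b_5 = 2·-48 = -96
b_6 = 2·-96 = -192
b_7 = 2·-192 = -384
b_8 = 2·-384 = -768
b_9 = 2·-768 = -1536
b_10 = 2·-1536 = -3072
b_11 = 2·-3072 = -6144
b_12 = 2·-6144 = -12288
b_13 = 2·-12288 = -24576
b_14 = 2·-24576 = -49152
b_15 = 2·-49152 = -98304
b_16 = 2·-98304 = -196608
b_17 = 2·-196608 = -393216
b_18 = 2·-393216 = -786432
b_19 = 2·-786432 = -1572864

-1572864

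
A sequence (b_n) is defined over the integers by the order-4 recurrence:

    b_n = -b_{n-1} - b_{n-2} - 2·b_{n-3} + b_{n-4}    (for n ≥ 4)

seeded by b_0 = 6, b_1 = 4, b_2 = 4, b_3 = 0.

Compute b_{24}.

b_4 = -1·0 + -1·4 + -2·4 + 1·6 = -6
b_5 = -1·-6 + -1·0 + -2·4 + 1·4 = 2
b_6 = -1·2 + -1·-6 + -2·0 + 1·4 = 8
b_7 = -1·8 + -1·2 + -2·-6 + 1·0 = 2
b_8 = -1·2 + -1·8 + -2·2 + 1·-6 = -20
b_9 = -1·-20 + -1·2 + -2·8 + 1·2 = 4
b_10 = -1·4 + -1·-20 + -2·2 + 1·8 = 20
b_11 = -1·20 + -1·4 + -2·-20 + 1·2 = 18
b_12 = -1·18 + -1·20 + -2·4 + 1·-20 = -66
b_13 = -1·-66 + -1·18 + -2·20 + 1·4 = 12
b_14 = -1·12 + -1·-66 + -2·18 + 1·20 = 38
b_15 = -1·38 + -1·12 + -2·-66 + 1·18 = 100
b_16 = -1·100 + -1·38 + -2·12 + 1·-66 = -228
b_17 = -1·-228 + -1·100 + -2·38 + 1·12 = 64
b_18 = -1·64 + -1·-228 + -2·100 + 1·38 = 2
b_19 = -1·2 + -1·64 + -2·-228 + 1·100 = 490
b_20 = -1·490 + -1·2 + -2·64 + 1·-228 = -848
b_21 = -1·-848 + -1·490 + -2·2 + 1·64 = 418
b_22 = -1·418 + -1·-848 + -2·490 + 1·2 = -548
b_23 = -1·-548 + -1·418 + -2·-848 + 1·490 = 2316
b_24 = -1·2316 + -1·-548 + -2·418 + 1·-848 = -3452

-3452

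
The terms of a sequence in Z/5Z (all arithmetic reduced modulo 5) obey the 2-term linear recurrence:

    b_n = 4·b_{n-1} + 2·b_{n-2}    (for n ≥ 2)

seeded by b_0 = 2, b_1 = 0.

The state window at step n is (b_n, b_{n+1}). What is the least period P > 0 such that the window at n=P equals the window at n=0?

n=0: window = (2, 0)
n=1: window = (0, 4)
n=2: window = (4, 1)
n=3: window = (1, 2)
n=4: window = (2, 0)
window at n=4 equals window at n=0 → period = 4

4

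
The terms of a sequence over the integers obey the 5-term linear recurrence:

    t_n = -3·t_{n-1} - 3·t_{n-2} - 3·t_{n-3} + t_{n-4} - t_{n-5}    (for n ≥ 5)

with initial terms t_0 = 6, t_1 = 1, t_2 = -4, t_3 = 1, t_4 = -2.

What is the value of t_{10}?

-912

t_5 = -3·-2 + -3·1 + -3·-4 + 1·1 + -1·6 = 10
t_6 = -3·10 + -3·-2 + -3·1 + 1·-4 + -1·1 = -32
t_7 = -3·-32 + -3·10 + -3·-2 + 1·1 + -1·-4 = 77
t_8 = -3·77 + -3·-32 + -3·10 + 1·-2 + -1·1 = -168
t_9 = -3·-168 + -3·77 + -3·-32 + 1·10 + -1·-2 = 381
t_10 = -3·381 + -3·-168 + -3·77 + 1·-32 + -1·10 = -912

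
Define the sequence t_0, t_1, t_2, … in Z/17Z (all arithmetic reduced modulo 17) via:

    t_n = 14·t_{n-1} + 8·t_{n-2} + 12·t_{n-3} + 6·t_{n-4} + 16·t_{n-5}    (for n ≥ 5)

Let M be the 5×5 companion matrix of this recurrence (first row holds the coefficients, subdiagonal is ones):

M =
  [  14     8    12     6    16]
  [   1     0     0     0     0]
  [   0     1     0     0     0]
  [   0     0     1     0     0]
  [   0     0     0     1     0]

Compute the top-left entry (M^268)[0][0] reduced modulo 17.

(M^268)[0][0] is the top entry after applying M 268 times to the unit state (1, 0, 0, 0, 0). Equivalently it is h_{272} for the auxiliary sequence (h_n) obeying the same recurrence with h_4 = 1 and h_i = 0 for 0 ≤ i < 4:
h_5 = 14·1 + 8·0 + 12·0 + 6·0 + 16·0 = 14
h_6 = 14·14 + 8·1 + 12·0 + 6·0 + 16·0 = 0
h_7 = 14·0 + 8·14 + 12·1 + 6·0 + 16·0 = 5
h_8 = 14·5 + 8·0 + 12·14 + 6·1 + 16·0 = 6
h_9 = 14·6 + 8·5 + 12·0 + 6·14 + 16·1 = 3
h_10 = 14·3 + 8·6 + 12·5 + 6·0 + 16·14 = 0
Continuing the recurrence:
  h_11 = 7;  h_12 = 12;  h_13 = 15;  h_14 = 13;  h_15 = 12;  h_16 = 7
  h_17 = 3;  h_18 = 16;  h_19 = 0;  h_20 = 7;  h_21 = 12;  h_22 = 11
  h_23 = 12;  h_24 = 0;  h_25 = 4;  h_26 = 16;  h_27 = 11;  h_28 = 12
  h_29 = 13;  h_30 = 9;  h_31 = 16;  h_32 = 3;  h_33 = 4;  h_34 = 7
  h_35 = 15;  h_36 = 10;  h_37 = 8;  h_38 = 2;  h_39 = 6;  h_40 = 3
  h_41 = 16;  h_42 = 1;  h_43 = 8;  h_44 = 1;  h_45 = 13;  h_46 = 4
  h_47 = 15;  h_48 = 5;  h_49 = 9;  h_50 = 0;  h_51 = 14;  h_52 = 13
  h_53 = 3;  h_54 = 16;  h_55 = 12;  h_56 = 5;  h_57 = 6;  h_58 = 4
  h_59 = 16;  h_60 = 6;  h_61 = 2;  h_62 = 14;  h_63 = 2;  h_64 = 14
  h_65 = 12;  h_66 = 12;  h_67 = 5;  h_68 = 1;  h_69 = 1;  h_70 = 6
  h_71 = 3;  h_72 = 1;  h_73 = 13;  h_74 = 6;  h_75 = 8;  h_76 = 13
  h_77 = 4;  h_78 = 7;  h_79 = 5;  h_80 = 6;  h_81 = 15;  h_82 = 16
  h_83 = 14;  h_84 = 8;  h_85 = 7;  h_86 = 3;  h_87 = 7;  h_88 = 2
  h_89 = 1;  h_90 = 6;  h_91 = 2;  h_92 = 8;  h_93 = 0;  h_94 = 4
  h_95 = 5;  h_96 = 12;  h_97 = 10;  h_98 = 14;  h_99 = 4;  h_100 = 15
  h_101 = 16;  h_102 = 7;  h_103 = 8;  h_104 = 4;  h_105 = 13;  h_106 = 13
  h_107 = 1;  h_108 = 1;  h_109 = 14;  h_110 = 9;  h_111 = 5;  h_112 = 9
  h_113 = 0;  h_114 = 2;  h_115 = 4;  h_116 = 2;  h_117 = 7;  h_118 = 4
  h_119 = 5;  h_120 = 7;  h_121 = 5;  h_122 = 16;  h_123 = 0;  h_124 = 4
  h_125 = 16;  h_126 = 7;  h_127 = 3;  h_128 = 8;  h_129 = 6;  h_130 = 6
  h_131 = 1;  h_132 = 9;  h_133 = 13;  h_134 = 7;  h_135 = 4;  h_136 = 15
  h_137 = 4;  h_138 = 15;  h_139 = 14;  h_140 = 8;  h_141 = 5;  h_142 = 14
  h_143 = 10;  h_144 = 6;  h_145 = 14;  h_146 = 1;  h_147 = 6;  h_148 = 14
  h_149 = 11;  h_150 = 7;  h_151 = 15;  h_152 = 0;  h_153 = 1;  h_154 = 4
  h_155 = 11;  h_156 = 13;  h_157 = 1;  h_158 = 1;  h_159 = 2;  h_160 = 13
  h_161 = 16;  h_162 = 0;  h_163 = 6;  h_164 = 12;  h_165 = 10;  h_166 = 3
  h_167 = 13;  h_168 = 1;  h_169 = 15;  h_170 = 8;  h_171 = 13;  h_172 = 11
  h_173 = 1;  h_174 = 2;  h_175 = 0;  h_176 = 13;  h_177 = 14;  h_178 = 5
  h_179 = 13;  h_180 = 9;  h_181 = 4;  h_182 = 11;  h_183 = 10;  h_184 = 11
  h_185 = 7;  h_186 = 11;  h_187 = 0;  h_188 = 7;  h_189 = 6;  h_190 = 12
  h_191 = 0;  h_192 = 6;  h_193 = 2;  h_194 = 6;  h_195 = 7;  h_196 = 2
  h_197 = 9;  h_198 = 5;  h_199 = 15;  h_200 = 6;  h_201 = 10;  h_202 = 15
  h_203 = 5;  h_204 = 8;  h_205 = 12;  h_206 = 15;  h_207 = 9;  h_208 = 8
  h_209 = 3;  h_210 = 3;  h_211 = 14;  h_212 = 6;  h_213 = 4;  h_214 = 15
  h_215 = 4;  h_216 = 8;  h_217 = 2;  h_218 = 5;  h_219 = 4;  h_220 = 11
  h_221 = 12;  h_222 = 9;  h_223 = 16;  h_224 = 9;  h_225 = 15;  h_226 = 6
  h_227 = 8;  h_228 = 4;  h_229 = 1;  h_230 = 10;  h_231 = 0;  h_232 = 6
  h_233 = 2;  h_234 = 16;  h_235 = 13;  h_236 = 13;  h_237 = 8;  h_238 = 7
  h_239 = 6;  h_240 = 12;  h_241 = 12;  h_242 = 13;  h_243 = 9;  h_244 = 15
  h_245 = 5;  h_246 = 7;  h_247 = 2;  h_248 = 4;  h_249 = 1;  h_250 = 5
  h_251 = 12;  h_252 = 4;  h_253 = 10;  h_254 = 5;  h_255 = 10;  h_256 = 6
  h_257 = 8;  h_258 = 11;  h_259 = 5;  h_260 = 8;  h_261 = 3;  h_262 = 3
  h_263 = 11;  h_264 = 2;  h_265 = 9;  h_266 = 0;  h_267 = 6;  h_268 = 6
  h_269 = 14;  h_270 = 1
h_271 = 14·1 + 8·14 + 12·6 + 6·6 + 16·0 = 13
h_272 = 14·13 + 8·1 + 12·14 + 6·6 + 16·6 = 14

14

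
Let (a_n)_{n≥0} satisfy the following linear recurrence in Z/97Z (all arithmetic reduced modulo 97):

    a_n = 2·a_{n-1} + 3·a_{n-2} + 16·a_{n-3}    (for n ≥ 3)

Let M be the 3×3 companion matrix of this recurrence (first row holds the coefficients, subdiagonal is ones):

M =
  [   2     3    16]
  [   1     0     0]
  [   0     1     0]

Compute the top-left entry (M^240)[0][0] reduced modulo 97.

23

(M^240)[0][0] is the top entry after applying M 240 times to the unit state (1, 0, 0). Equivalently it is h_{242} for the auxiliary sequence (h_n) obeying the same recurrence with h_2 = 1 and h_i = 0 for 0 ≤ i < 2:
h_3 = 2·1 + 3·0 + 16·0 = 2
h_4 = 2·2 + 3·1 + 16·0 = 7
h_5 = 2·7 + 3·2 + 16·1 = 36
h_6 = 2·36 + 3·7 + 16·2 = 28
h_7 = 2·28 + 3·36 + 16·7 = 82
h_8 = 2·82 + 3·28 + 16·36 = 48
Continuing the recurrence:
  h_9 = 14;  h_10 = 29;  h_11 = 92;  h_12 = 10;  h_13 = 81;  h_14 = 15
  h_15 = 45;  h_16 = 73;  h_17 = 36;  h_18 = 41;  h_19 = 0;  h_20 = 20
  h_21 = 17;  h_22 = 94;  h_23 = 74;  h_24 = 23;  h_25 = 26;  h_26 = 44
  h_27 = 49;  h_28 = 64;  h_29 = 9;  h_30 = 24;  h_31 = 32;  h_32 = 86
  h_33 = 70;  h_34 = 37;  h_35 = 11;  h_36 = 89;  h_37 = 27;  h_38 = 12
  h_39 = 74;  h_40 = 34;  h_41 = 94;  h_42 = 19;  h_43 = 88;  h_44 = 88
  h_45 = 65;  h_46 = 56;  h_47 = 66;  h_48 = 79;  h_49 = 88;  h_50 = 14
  h_51 = 4;  h_52 = 3;  h_53 = 48;  h_54 = 72;  h_55 = 45;  h_56 = 7
  h_57 = 40;  h_58 = 45;  h_59 = 31;  h_60 = 61;  h_61 = 62;  h_62 = 27
  h_63 = 52;  h_64 = 13;  h_65 = 32;  h_66 = 62;  h_67 = 40;  h_68 = 2
  h_69 = 49;  h_70 = 65;  h_71 = 18;  h_72 = 45;  h_73 = 20;  h_74 = 75
  h_75 = 57;  h_76 = 77;  h_77 = 70;  h_78 = 22;  h_79 = 31;  h_80 = 84
  h_81 = 31;  h_82 = 34;  h_83 = 50;  h_84 = 19;  h_85 = 53;  h_86 = 90
  h_87 = 61;  h_88 = 76;  h_89 = 29;  h_90 = 1;  h_91 = 44;  h_92 = 70
  h_93 = 94;  h_94 = 35;  h_95 = 17;  h_96 = 91;  h_97 = 17;  h_98 = 94
  h_99 = 46;  h_100 = 64;  h_101 = 24;  h_102 = 6;  h_103 = 41;  h_104 = 96
  h_105 = 23;  h_106 = 20;  h_107 = 93;  h_108 = 32;  h_109 = 81;  h_110 = 0
  h_111 = 76;  h_112 = 90;  h_113 = 20;  h_114 = 71;  h_115 = 90;  h_116 = 34
  h_117 = 19;  h_118 = 28;  h_119 = 75;  h_120 = 53;  h_121 = 3;  h_122 = 7
  h_123 = 95;  h_124 = 65;  h_125 = 42;  h_126 = 53;  h_127 = 11;  h_128 = 77
  h_129 = 65;  h_130 = 52;  h_131 = 76;  h_132 = 87;  h_133 = 70;  h_134 = 65
  h_135 = 83;  h_136 = 26;  h_137 = 80;  h_138 = 14;  h_139 = 5;  h_140 = 71
  h_141 = 90;  h_142 = 85;  h_143 = 24;  h_144 = 94;  h_145 = 68;  h_146 = 26
  h_147 = 14;  h_148 = 30;  h_149 = 33;  h_150 = 89;  h_151 = 78;  h_152 = 78
  h_153 = 68;  h_154 = 66;  h_155 = 32;  h_156 = 89;  h_157 = 69;  h_158 = 44
  h_159 = 70;  h_160 = 18;  h_161 = 77;  h_162 = 67;  h_163 = 71;  h_164 = 23
  h_165 = 70;  h_166 = 84;  h_167 = 67;  h_168 = 51;  h_169 = 95;  h_170 = 57
  h_171 = 51;  h_172 = 47;  h_173 = 92;  h_174 = 74;  h_175 = 12;  h_176 = 69
  h_177 = 0;  h_178 = 11;  h_179 = 59;  h_180 = 54;  h_181 = 73;  h_182 = 88
  h_183 = 95;  h_184 = 70;  h_185 = 87;  h_186 = 61;  h_187 = 48;  h_188 = 22
  h_189 = 0;  h_190 = 58;  h_191 = 80;  h_192 = 43;  h_193 = 90;  h_194 = 37
  h_195 = 62;  h_196 = 26;  h_197 = 54;  h_198 = 14;  h_199 = 24;  h_200 = 81
  h_201 = 70;  h_202 = 88;  h_203 = 33;  h_204 = 92;  h_205 = 42;  h_206 = 15
  h_207 = 76;  h_208 = 93;  h_209 = 72;  h_210 = 87;  h_211 = 35;  h_212 = 28
  h_213 = 1;  h_214 = 64;  h_215 = 94;  h_216 = 8;  h_217 = 61;  h_218 = 1
  h_219 = 22;  h_220 = 53;  h_221 = 91;  h_222 = 14;  h_223 = 82;  h_224 = 13
  h_225 = 11;  h_226 = 15;  h_227 = 77;  h_228 = 84;  h_229 = 57;  h_230 = 46
  h_231 = 55;  h_232 = 93;  h_233 = 20;  h_234 = 35;  h_235 = 66;  h_236 = 72
  h_237 = 29;  h_238 = 69;  h_239 = 19;  h_240 = 30
h_241 = 2·30 + 3·19 + 16·69 = 57
h_242 = 2·57 + 3·30 + 16·19 = 23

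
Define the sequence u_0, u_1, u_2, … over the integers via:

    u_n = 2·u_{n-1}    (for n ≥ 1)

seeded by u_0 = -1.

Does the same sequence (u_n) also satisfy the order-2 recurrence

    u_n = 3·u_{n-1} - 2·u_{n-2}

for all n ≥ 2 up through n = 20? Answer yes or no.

yes

Terms u_0..u_20: -1, -2, -4, -8, -16, -32, -64, -128, -256, -512, -1024, -2048, -4096, -8192, -16384, -32768, -65536, -131072, -262144, -524288, -1048576
n=2: candidate gives -4, actual u_2 = -4 ✓
n=3: candidate gives -8, actual u_3 = -8 ✓
n=4: candidate gives -16, actual u_4 = -16 ✓
n=5: candidate gives -32, actual u_5 = -32 ✓
n=6: candidate gives -64, actual u_6 = -64 ✓
n=7: candidate gives -128, actual u_7 = -128 ✓
n=8: candidate gives -256, actual u_8 = -256 ✓
n=9: candidate gives -512, actual u_9 = -512 ✓
n=10: candidate gives -1024, actual u_10 = -1024 ✓
n=11: candidate gives -2048, actual u_11 = -2048 ✓
n=12: candidate gives -4096, actual u_12 = -4096 ✓
n=13: candidate gives -8192, actual u_13 = -8192 ✓
n=14: candidate gives -16384, actual u_14 = -16384 ✓
n=15: candidate gives -32768, actual u_15 = -32768 ✓
n=16: candidate gives -65536, actual u_16 = -65536 ✓
n=17: candidate gives -131072, actual u_17 = -131072 ✓
n=18: candidate gives -262144, actual u_18 = -262144 ✓
n=19: candidate gives -524288, actual u_19 = -524288 ✓
n=20: candidate gives -1048576, actual u_20 = -1048576 ✓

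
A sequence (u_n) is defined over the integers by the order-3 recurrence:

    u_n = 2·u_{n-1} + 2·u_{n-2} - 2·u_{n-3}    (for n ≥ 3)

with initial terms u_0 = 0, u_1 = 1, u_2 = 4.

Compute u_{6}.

160

u_3 = 2·4 + 2·1 + -2·0 = 10
u_4 = 2·10 + 2·4 + -2·1 = 26
u_5 = 2·26 + 2·10 + -2·4 = 64
u_6 = 2·64 + 2·26 + -2·10 = 160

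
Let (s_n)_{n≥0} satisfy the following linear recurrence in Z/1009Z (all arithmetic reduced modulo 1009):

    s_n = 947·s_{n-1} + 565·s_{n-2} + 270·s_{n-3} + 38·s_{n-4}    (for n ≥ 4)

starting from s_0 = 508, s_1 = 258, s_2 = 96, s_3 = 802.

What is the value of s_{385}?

708

s_4 = 947·802 + 565·96 + 270·258 + 38·508 = 652
s_5 = 947·652 + 565·802 + 270·96 + 38·258 = 434
s_6 = 947·434 + 565·652 + 270·802 + 38·96 = 656
s_7 = 947·656 + 565·434 + 270·652 + 38·802 = 391
s_8 = 947·391 + 565·656 + 270·434 + 38·652 = 1007
s_9 = 947·1007 + 565·391 + 270·656 + 38·434 = 961
Continuing the recurrence:
  s_10 = 165;  s_11 = 175;  s_12 = 727;  s_13 = 672;  s_14 = 849;  s_15 = 257
  s_16 = 823;  s_17 = 840;  s_18 = 986;  s_19 = 693;  s_20 = 313;  s_21 = 303
  s_22 = 226;  s_23 = 642;  s_24 = 979;  s_25 = 227;  s_26 = 563;  s_27 = 673
  s_28 = 522;  s_29 = 990;  s_30 = 766;  s_31 = 324;  s_32 = 601;  s_33 = 764
  s_34 = 140;  s_35 = 234;  s_36 = 91;  s_37 = 681;  s_38 = 0;  s_39 = 501
  s_40 = 880;  s_41 = 115;  s_42 = 769;  s_43 = 496;  s_44 = 47;  s_45 = 970
  s_46 = 405;  s_47 = 537;  s_48 = 122;  s_49 = 109;  s_50 = 572;  s_51 = 765
  s_52 = 53;  s_53 = 283;  s_54 = 543;  s_55 = 97;  s_56 = 830;  s_57 = 278
  s_58 = 92;  s_59 = 777;  s_60 = 425;  s_61 = 63;  s_62 = 500;  s_63 = 548
  s_64 = 173;  s_65 = 400;  s_66 = 772;  s_67 = 483;  s_68 = 164;  s_69 = 29
  s_70 = 376;  s_71 = 212;  s_72 = 459;  s_73 = 216;  s_74 = 645;  s_75 = 128
  s_76 = 399;  s_77 = 897;  s_78 = 857;  s_79 = 216;  s_80 = 676;  s_81 = 526
  s_82 = 290;  s_83 = 753;  s_84 = 334;  s_85 = 543;  s_86 = 80;  s_87 = 885
  s_88 = 300;  s_89 = 997;  s_90 = 562;  s_91 = 358;  s_92 = 794;  s_93 = 617
  s_94 = 665;  s_95 = 589;  s_96 = 190;  s_97 = 330;  s_98 = 778;  s_99 = 6
  s_100 = 748;  s_101 = 12;  s_102 = 19;  s_103 = 945;  s_104 = 962;  s_105 = 592
  s_106 = 903;  s_107 = 23;  s_108 = 883;  s_109 = 557;  s_110 = 385;  s_111 = 394
  s_112 = 684;  s_113 = 600;  s_114 = 76;  s_115 = 179;  s_116 = 881;  s_117 = 32
  s_118 = 121;  s_119 = 982;  s_120 = 158;  s_121 = 763;  s_122 = 930;  s_123 = 370
  s_124 = 152;  s_125 = 445;  s_126 = 811;  s_127 = 966;  s_128 = 578;  s_129 = 183
  s_130 = 453;  s_131 = 692;  s_132 = 886;  s_133 = 163;  s_134 = 346;  s_135 = 162
  s_136 = 784;  s_137 = 267;  s_138 = 992;  s_139 = 451;  s_140 = 748;  s_141 = 87
  s_142 = 553;  s_143 = 888;  s_144 = 549;  s_145 = 772;  s_146 = 433;  s_147 = 34
  s_148 = 636;  s_149 = 908;  s_150 = 753;  s_151 = 649;  s_152 = 703;  s_153 = 918
  s_154 = 272;  s_155 = 897;  s_156 = 319;  s_157 = 41;  s_158 = 385;  s_159 = 449
  s_160 = 989;  s_161 = 220;  s_162 = 939;  s_163 = 51;  s_164 = 793;  s_165 = 388
  s_166 = 220;  s_167 = 875;  s_168 = 117;  s_169 = 261;  s_170 = 914;  s_171 = 251
  s_172 = 634;  s_173 = 1;  s_174 = 546;  s_175 = 117;  s_176 = 700;  s_177 = 651
  s_178 = 849;  s_179 = 87;  s_180 = 631;  s_181 = 652;  s_182 = 531;  s_183 = 598
  s_184 = 835;  s_185 = 196;  s_186 = 546;  s_187 = 164;  s_188 = 561;  s_189 = 856
  s_190 = 996;  s_191 = 424;  s_192 = 861;  s_193 = 279;  s_194 = 960;  s_195 = 610
  s_196 = 165;  s_197 = 840;  s_198 = 165;  s_199 = 357;  s_200 = 452;  s_201 = 928
  s_202 = 831;  s_203 = 986;  s_204 = 89;  s_205 = 979;  s_206 = 829;  s_207 = 213
  s_208 = 447;  s_209 = 513;  s_210 = 1007;  s_211 = 18;  s_212 = 891;  s_213 = 116
  s_214 = 543;  s_215 = 698;  s_216 = 772;  s_217 = 87;  s_218 = 174;  s_219 = 901
  s_220 = 428;  s_221 = 63;  s_222 = 449;  s_223 = 151;  s_224 = 122;  s_225 = 584
  s_226 = 753;  s_227 = 81;  s_228 = 546;  s_229 = 300;  s_230 = 341;  s_231 = 192
  s_232 = 998;  s_233 = 742;  s_234 = 471;  s_235 = 844;  s_236 = 19;  s_237 = 423
  s_238 = 235;  s_239 = 296;  s_240 = 312;  s_241 = 395;  s_242 = 498;  s_243 = 222
  s_244 = 674;  s_245 = 33;  s_246 = 551;  s_247 = 342;  s_248 = 744;  s_249 = 480
  s_250 = 387;  s_251 = 978;  s_252 = 74;  s_253 = 736;  s_254 = 496;  s_255 = 290
  s_256 = 661;  s_257 = 218;  s_258 = 20;  s_259 = 648;  s_260 = 616;  s_261 = 570
  s_262 = 64;  s_263 = 490;  s_264 = 459;  s_265 = 776;  s_266 = 877;  s_267 = 927
  s_268 = 62;  s_269 = 178;  s_270 = 874;  s_271 = 475;  s_272 = 186;  s_273 = 132
  s_274 = 64;  s_275 = 649;  s_276 = 288;  s_277 = 822;  s_278 = 844;  s_279 = 943
  s_280 = 473;  s_281 = 790;  s_282 = 447;  s_283 = 996;  s_284 = 315;  s_285 = 737
  s_286 = 461;  s_287 = 167;  s_288 = 967;  s_289 = 212;  s_290 = 509;  s_291 = 490
  s_292 = 59;  s_293 = 952;  s_294 = 837;  s_295 = 901;  s_296 = 295;  s_297 = 227
  s_298 = 870;  s_299 = 529;  s_300 = 518;  s_301 = 750;  s_302 = 298;  s_303 = 196
  s_304 = 27;  s_305 = 82;  s_306 = 758;  s_307 = 955;  s_308 = 734;  s_309 = 588
  s_310 = 986;  s_311 = 49;  s_312 = 98;  s_313 = 410;  s_314 = 937;  s_315 = 78
  s_316 = 296;  s_317 = 669;  s_318 = 808;  s_319 = 110;  s_320 = 863;  s_321 = 985
  s_322 = 591;  s_323 = 323;  s_324 = 170;  s_325 = 670;  s_326 = 720;  s_327 = 592
  s_328 = 488;  s_329 = 413;  s_330 = 417;  s_331 = 525;  s_332 = 139;  s_333 = 583
  s_334 = 203;  s_335 = 959;  s_336 = 994;  s_337 = 203;  s_338 = 396;  s_339 = 446
  s_340 = 96;  s_341 = 459;  s_342 = 819;  s_343 = 184;  s_344 = 748;  s_345 = 519
  s_346 = 41;  s_347 = 190;  s_348 = 337;  s_349 = 204;  s_350 = 563;  s_351 = 980
  s_352 = 323;  s_353 = 253;  s_354 = 771;  s_355 = 640;  s_356 = 271;  s_357 = 569
  s_358 = 82;  s_359 = 201;  s_360 = 32;  s_361 = 966;  s_362 = 439;  s_363 = 80
  s_364 = 611;  s_365 = 107;  s_366 = 506;  s_367 = 338;  s_368 = 216;  s_369 = 429
  s_370 = 94;  s_371 = 985;  s_372 = 43;  s_373 = 231;  s_374 = 2;  s_375 = 838
  s_376 = 61;  s_377 = 740;  s_378 = 4;  s_379 = 8;  s_380 = 64;  s_381 = 491
  s_382 = 967;  s_383 = 957
s_384 = 947·957 + 565·967 + 270·491 + 38·64 = 479
s_385 = 947·479 + 565·957 + 270·967 + 38·491 = 708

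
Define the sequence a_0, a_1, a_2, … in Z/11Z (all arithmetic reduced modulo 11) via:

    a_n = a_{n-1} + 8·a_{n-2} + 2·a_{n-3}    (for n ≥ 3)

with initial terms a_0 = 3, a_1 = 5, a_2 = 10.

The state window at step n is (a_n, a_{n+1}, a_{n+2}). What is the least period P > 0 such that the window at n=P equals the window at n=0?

n=0: window = (3, 5, 10)
n=1: window = (5, 10, 1)
n=2: window = (10, 1, 3)
n=3: window = (1, 3, 9)
n=4: window = (3, 9, 2)
n=5: window = (9, 2, 3)
n=6: window = (2, 3, 4)
n=7: window = (3, 4, 10)
n=8: window = (4, 10, 4)
n=9: window = (10, 4, 4)
n=10: window = (4, 4, 1)
n=11: window = (4, 1, 8)
n=12: window = (1, 8, 2)
n=13: window = (8, 2, 2)
n=14: window = (2, 2, 1)
n=15: window = (2, 1, 10)
n=16: window = (1, 10, 0)
n=17: window = (10, 0, 5)
n=18: window = (0, 5, 3)
n=19: window = (5, 3, 10)
n=20: window = (3, 10, 0)
n=21: window = (10, 0, 9)
n=22: window = (0, 9, 7)
n=23: window = (9, 7, 2)
n=24: window = (7, 2, 10)
n=25: window = (2, 10, 7)
n=26: window = (10, 7, 3)
n=27: window = (7, 3, 2)
n=28: window = (3, 2, 7)
n=29: window = (2, 7, 7)
n=30: window = (7, 7, 1)
n=31: window = (7, 1, 5)
n=32: window = (1, 5, 5)
n=33: window = (5, 5, 3)
n=34: window = (5, 3, 9)
n=35: window = (3, 9, 10)
n=36: window = (9, 10, 0)
n=37: window = (10, 0, 10)
n=38: window = (0, 10, 8)
n=39: window = (10, 8, 0)
n=40: window = (8, 0, 7)
…
n=1328: window = (6, 7, 3)
n=1329: window = (7, 3, 5)
n=1330: window = (3, 5, 10)
window at n=1330 equals window at n=0 → period = 1330

1330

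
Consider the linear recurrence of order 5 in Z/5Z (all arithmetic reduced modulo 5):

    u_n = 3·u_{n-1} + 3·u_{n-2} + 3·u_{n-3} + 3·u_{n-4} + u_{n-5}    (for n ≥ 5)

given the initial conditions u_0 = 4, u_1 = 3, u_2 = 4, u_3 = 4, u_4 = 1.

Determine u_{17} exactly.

1

u_5 = 3·1 + 3·4 + 3·4 + 3·3 + 1·4 = 0
u_6 = 3·0 + 3·1 + 3·4 + 3·4 + 1·3 = 0
u_7 = 3·0 + 3·0 + 3·1 + 3·4 + 1·4 = 4
u_8 = 3·4 + 3·0 + 3·0 + 3·1 + 1·4 = 4
u_9 = 3·4 + 3·4 + 3·0 + 3·0 + 1·1 = 0
u_10 = 3·0 + 3·4 + 3·4 + 3·0 + 1·0 = 4
u_11 = 3·4 + 3·0 + 3·4 + 3·4 + 1·0 = 1
u_12 = 3·1 + 3·4 + 3·0 + 3·4 + 1·4 = 1
u_13 = 3·1 + 3·1 + 3·4 + 3·0 + 1·4 = 2
u_14 = 3·2 + 3·1 + 3·1 + 3·4 + 1·0 = 4
u_15 = 3·4 + 3·2 + 3·1 + 3·1 + 1·4 = 3
u_16 = 3·3 + 3·4 + 3·2 + 3·1 + 1·1 = 1
u_17 = 3·1 + 3·3 + 3·4 + 3·2 + 1·1 = 1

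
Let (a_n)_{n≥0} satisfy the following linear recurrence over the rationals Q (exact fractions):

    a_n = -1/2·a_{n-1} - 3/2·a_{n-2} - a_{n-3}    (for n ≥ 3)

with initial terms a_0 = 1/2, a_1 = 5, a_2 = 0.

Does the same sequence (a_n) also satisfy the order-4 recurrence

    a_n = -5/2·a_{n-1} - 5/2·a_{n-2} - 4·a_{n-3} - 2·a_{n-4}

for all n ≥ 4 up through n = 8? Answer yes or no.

yes

Terms a_0..a_8: 1/2, 5, 0, -8, -1, 25/2, 13/4, -155/8, -123/16
n=4: candidate gives -1, actual a_4 = -1 ✓
n=5: candidate gives 25/2, actual a_5 = 25/2 ✓
n=6: candidate gives 13/4, actual a_6 = 13/4 ✓
n=7: candidate gives -155/8, actual a_7 = -155/8 ✓
n=8: candidate gives -123/16, actual a_8 = -123/16 ✓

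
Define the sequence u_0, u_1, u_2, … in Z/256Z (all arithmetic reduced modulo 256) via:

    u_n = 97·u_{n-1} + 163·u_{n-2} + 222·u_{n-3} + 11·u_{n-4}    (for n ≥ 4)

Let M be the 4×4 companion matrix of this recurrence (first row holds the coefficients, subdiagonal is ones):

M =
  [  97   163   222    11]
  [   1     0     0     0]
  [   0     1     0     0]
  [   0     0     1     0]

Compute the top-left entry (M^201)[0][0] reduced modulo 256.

68

(M^201)[0][0] is the top entry after applying M 201 times to the unit state (1, 0, 0, 0). Equivalently it is h_{204} for the auxiliary sequence (h_n) obeying the same recurrence with h_3 = 1 and h_i = 0 for 0 ≤ i < 3:
h_4 = 97·1 + 163·0 + 222·0 + 11·0 = 97
h_5 = 97·97 + 163·1 + 222·0 + 11·0 = 100
h_6 = 97·100 + 163·97 + 222·1 + 11·0 = 133
h_7 = 97·133 + 163·100 + 222·97 + 11·1 = 58
h_8 = 97·58 + 163·133 + 222·100 + 11·97 = 140
h_9 = 97·140 + 163·58 + 222·133 + 11·100 = 156
Continuing the recurrence:
  h_10 = 67;  h_11 = 157;  h_12 = 114;  h_13 = 247;  h_14 = 52;  h_15 = 148
  h_16 = 72;  h_17 = 57;  h_18 = 5;  h_19 = 252;  h_20 = 49;  h_21 = 206
  h_22 = 0;  h_23 = 124;  h_24 = 187;  h_25 = 169;  h_26 = 162;  h_27 = 123
  h_28 = 88;  h_29 = 104;  h_30 = 16;  h_31 = 225;  h_32 = 105;  h_33 = 100
  h_34 = 141;  h_35 = 210;  h_36 = 148;  h_37 = 92;  h_38 = 67;  h_39 = 85
  h_40 = 2;  h_41 = 239;  h_42 = 108;  h_43 = 124;  h_44 = 24;  h_45 = 249
  h_46 = 205;  h_47 = 92;  h_48 = 89;  h_49 = 198;  h_50 = 72;  h_51 = 124
  h_52 = 91;  h_53 = 97;  h_54 = 82;  h_55 = 19;  h_56 = 112;  h_57 = 208
  h_58 = 32;  h_59 = 129;  h_60 = 113;  h_61 = 164;  h_62 = 85;  h_63 = 42
  h_64 = 28;  h_65 = 28;  h_66 = 131;  h_67 = 141;  h_68 = 82;  h_69 = 167
  h_70 = 100;  h_71 = 100;  h_72 = 232;  h_73 = 121;  h_74 = 149;  h_75 = 252
  h_76 = 65;  h_77 = 126;  h_78 = 16;  h_79 = 124;  h_80 = 59;  h_81 = 153
  h_82 = 194;  h_83 = 107;  h_84 = 72;  h_85 = 56;  h_86 = 48;  h_87 = 225
  h_88 = 121;  h_89 = 36;  h_90 = 221;  h_91 = 66;  h_92 = 36;  h_93 = 220
  h_94 = 3;  h_95 = 69;  h_96 = 98;  h_97 = 31;  h_98 = 28;  h_99 = 76
  h_100 = 184;  h_101 = 185;  h_102 = 93;  h_103 = 220;  h_104 = 233;  h_105 = 246
  h_106 = 88;  h_107 = 124;  h_108 = 91;  h_109 = 81;  h_110 = 242;  h_111 = 131
  h_112 = 224;  h_113 = 160;  h_114 = 64;  h_115 = 1;  h_116 = 129;  h_117 = 228
  h_118 = 37;  h_119 = 26;  h_120 = 172;  h_121 = 156;  h_122 = 195;  h_123 = 125
  h_124 = 50;  h_125 = 87;  h_126 = 148;  h_127 = 52;  h_128 = 136;  h_129 = 185
  h_130 = 37;  h_131 = 252;  h_132 = 81;  h_133 = 46;  h_134 = 32;  h_135 = 124
  h_136 = 187;  h_137 = 137;  h_138 = 226;  h_139 = 91;  h_140 = 56;  h_141 = 8
  h_142 = 80;  h_143 = 225;  h_144 = 137;  h_145 = 228;  h_146 = 45;  h_147 = 178
  h_148 = 180;  h_149 = 92;  h_150 = 195;  h_151 = 53;  h_152 = 194;  h_153 = 79
  h_154 = 204;  h_155 = 28;  h_156 = 88;  h_157 = 121;  h_158 = 237;  h_159 = 92
  h_160 = 121;  h_161 = 38;  h_162 = 104;  h_163 = 124;  h_164 = 91;  h_165 = 65
  h_166 = 146;  h_167 = 243;  h_168 = 80;  h_169 = 112;  h_170 = 96;  h_171 = 129
  h_172 = 145;  h_173 = 36;  h_174 = 245;  h_175 = 10;  h_176 = 60;  h_177 = 28
  h_178 = 3;  h_179 = 109;  h_180 = 18;  h_181 = 7;  h_182 = 196;  h_183 = 4
  h_184 = 40;  h_185 = 249;  h_186 = 181;  h_187 = 252;  h_188 = 97;  h_189 = 222
  h_190 = 48;  h_191 = 124;  h_192 = 59;  h_193 = 121;  h_194 = 2;  h_195 = 75
  h_196 = 40;  h_197 = 216;  h_198 = 112;  h_199 = 225;  h_200 = 153;  h_201 = 164
  h_202 = 125
h_203 = 97·125 + 163·164 + 222·153 + 11·225 = 34
h_204 = 97·34 + 163·125 + 222·164 + 11·153 = 68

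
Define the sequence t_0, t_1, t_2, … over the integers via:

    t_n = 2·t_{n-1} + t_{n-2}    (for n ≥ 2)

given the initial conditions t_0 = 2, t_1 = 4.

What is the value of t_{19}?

t_2 = 2·4 + 1·2 = 10
t_3 = 2·10 + 1·4 = 24
t_4 = 2·24 + 1·10 = 58
t_5 = 2·58 + 1·24 = 140
t_6 = 2·140 + 1·58 = 338
t_7 = 2·338 + 1·140 = 816
t_8 = 2·816 + 1·338 = 1970
t_9 = 2·1970 + 1·816 = 4756
t_10 = 2·4756 + 1·1970 = 11482
t_11 = 2·11482 + 1·4756 = 27720
t_12 = 2·27720 + 1·11482 = 66922
t_13 = 2·66922 + 1·27720 = 161564
t_14 = 2·161564 + 1·66922 = 390050
t_15 = 2·390050 + 1·161564 = 941664
t_16 = 2·941664 + 1·390050 = 2273378
t_17 = 2·2273378 + 1·941664 = 5488420
t_18 = 2·5488420 + 1·2273378 = 13250218
t_19 = 2·13250218 + 1·5488420 = 31988856

31988856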